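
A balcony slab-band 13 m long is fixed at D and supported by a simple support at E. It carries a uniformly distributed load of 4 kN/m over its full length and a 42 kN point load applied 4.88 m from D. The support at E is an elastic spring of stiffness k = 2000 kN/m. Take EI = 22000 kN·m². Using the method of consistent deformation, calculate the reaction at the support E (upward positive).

Take the reaction at E as the redundant and release it; the primary structure is a cantilever fixed at D.
Primary-structure tip deflection at E by superposition:
  UDL 4: wL⁴/(8EI) = 14280/EI
  point load 42 at a = 4.88: Pa²(3L − a)/(6EI) = 5688/EI
  δ_0 = 19968/EI
Flexibility coefficient — unit upward force at E: δ_{EE} = L³/(3EI) = 732.3/EI.
With EI = 22000 kN·m²: δ_0 = 0.90765 m and δ_{EE} = 0.033288 m/kN.
Compatibility — the spring shortens by R_E/k under the reaction it provides: δ_0 − R_E·δ_{EE} = R_E/k. With 1/k = 0.0005 m/kN, R_E = δ_0 / (δ_{EE} + 1/k) = 0.90765 / (0.033288 + 0.0005) = 26.86 kN.

R_E = 26.86 kN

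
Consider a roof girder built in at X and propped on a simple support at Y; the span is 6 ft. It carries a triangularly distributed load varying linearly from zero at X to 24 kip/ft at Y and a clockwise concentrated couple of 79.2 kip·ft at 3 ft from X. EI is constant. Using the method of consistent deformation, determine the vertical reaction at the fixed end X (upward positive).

Take the reaction at Y as the redundant and release it; the primary structure is a cantilever fixed at X.
Deflection at Y on the released cantilever, summing each load's contribution:
  triangular load, peak 24 at the free end: 11w₀L⁴/(120EI) = 2851/EI
  clockwise couple 79.2 at a = 3: M₀a(2L − a)/(2EI) = 1069/EI
  δ_0 = 3920/EI
Flexibility coefficient — unit upward force at Y: δ_{YY} = L³/(3EI) = 72/EI.
The prop prevents deflection at Y: R_Y = δ_0/δ_{YY} = 3920/72 = 54.45 kip.
Vertical equilibrium: R_X = ΣP − R_Y = 72 − 54.45 = 17.55 kip.

R_X = 17.55 kip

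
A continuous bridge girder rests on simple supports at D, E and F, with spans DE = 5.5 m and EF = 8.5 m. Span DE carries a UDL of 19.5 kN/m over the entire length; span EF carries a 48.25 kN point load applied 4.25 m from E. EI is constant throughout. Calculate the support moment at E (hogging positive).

M_E = 75.66 kN·m

Take M_E as the redundant. Released structure: two simple spans DE and EF with a hinge at E.
End slopes at the hinge E, treating each span as simply supported:
  span DE: UDL 19.5: wL³/(24EI) = 135.2/EI
  span EF: point load 48.25 at a = 4.25: Pab(L + b)/(6LEI) = 217.9/EI
  relative rotation θ_0 = (135.2 + 217.9)/EI = 353.1/EI
A unit hogging moment at E produces rotation L₁/(3EI) + L₂/(3EI) = 4.667/EI.
Compatibility: M_E·(L₁+L₂)/(3EI) = θ_0, giving M_E = 75.66 kN·m (hogging).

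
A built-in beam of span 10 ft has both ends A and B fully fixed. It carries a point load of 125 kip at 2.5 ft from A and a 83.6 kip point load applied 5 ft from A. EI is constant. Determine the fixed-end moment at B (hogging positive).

M_B = 163.1 kip·ft

Take the two fixed-end moments M_A, M_B as redundants; the released structure is the simple span AB.
Simple-span end rotations at A and B under the given loads:
  at A: point load 125 at a = 2.5: Pab(L + b)/(6LEI) = 683.6/EI
  at B: point load 125 at a = 2.5: Pab(L + a)/(6LEI) = 488.3/EI
  at A: point load 83.6 at a = 5: Pab(L + b)/(6LEI) = 522.5/EI
  at B: point load 83.6 at a = 5: Pab(L + a)/(6LEI) = 522.5/EI
  θ_A0 = 1206/EI,  θ_B0 = 1011/EI
Flexibility coefficients: a unit moment at one end gives L/(3EI) there and L/(6EI) at the far end, so f₁₁ = f₂₂ = 3.333/EI and f₁₂ = f₂₁ = 1.667/EI.
Compatibility — zero rotation at each built-in end:
  3.333 M_A + 1.667 M_B = 1206
  1.667 M_A + 3.333 M_B = 1011
Solving the pair gives M_A = 280.3 kip·ft and M_B = 163.1 kip·ft (hogging).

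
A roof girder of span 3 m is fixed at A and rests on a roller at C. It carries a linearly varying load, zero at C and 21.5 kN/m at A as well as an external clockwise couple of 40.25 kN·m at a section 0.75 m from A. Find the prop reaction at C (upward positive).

Choose R_C as the redundant. The primary structure is the cantilever fixed at A.
Primary-structure tip deflection at C by superposition:
  triangular load, peak 21.5 at the fixed end: w₀L⁴/(30EI) = 58.05/EI
  clockwise couple 40.25 at a = 0.75: M₀a(2L − a)/(2EI) = 79.24/EI
  δ_0 = 137.3/EI
Tip deflection under a unit load at C: L³/(3EI) = 9/EI.
Compatibility at C: δ_0 − R_C·δ_{CC} = 0, so R_C = 137.3/9 = 15.25 kN.

R_C = 15.25 kN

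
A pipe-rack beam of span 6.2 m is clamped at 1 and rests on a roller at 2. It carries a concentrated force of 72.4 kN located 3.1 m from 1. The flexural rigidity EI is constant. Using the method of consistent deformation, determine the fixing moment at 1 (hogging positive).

M_1 = 84.17 kN·m

Choose R_2 as the redundant. The primary structure is the cantilever fixed at 1.
Primary-structure tip deflection at 2 by superposition:
  point load 72.4 at a = 3.1: Pa²(3L − a)/(6EI) = 1797/EI
Flexibility coefficient — unit upward force at 2: δ_{22} = L³/(3EI) = 79.44/EI.
Compatibility at 2: δ_0 − R_2·δ_{22} = 0, so R_2 = 1797/79.44 = 22.62 kN.
Moment equilibrium about 1: M_1 = Σ(load moments about 1) − R_2·L = 224.4 − 22.62×6.2 = 84.17 kN·m.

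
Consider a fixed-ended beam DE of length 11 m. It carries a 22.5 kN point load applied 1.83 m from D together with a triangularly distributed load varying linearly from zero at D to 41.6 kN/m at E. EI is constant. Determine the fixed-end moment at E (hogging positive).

M_E = 257.4 kN·m

Release both end moments; the primary structure is a simply-supported span DE with redundants M_D and M_E.
End rotations of the released simple span under the applied load (×1/EI):
  at D: point load 22.5 at a = 1.83: Pab(L + b)/(6LEI) = 115.4/EI
  at E: point load 22.5 at a = 1.83: Pab(L + a)/(6LEI) = 73.4/EI
  at D: triangular load, peak 41.6: 7w₀L³/(360EI) = 1077/EI
  at E: triangular load, peak 41.6: w₀L³/(45EI) = 1230/EI
  θ_D0 = 1192/EI,  θ_E0 = 1304/EI
Flexibility coefficients: a unit moment at one end gives L/(3EI) there and L/(6EI) at the far end, so f₁₁ = f₂₂ = 3.667/EI and f₁₂ = f₂₁ = 1.833/EI.
Compatibility — zero rotation at each built-in end:
  3.667 M_D + 1.833 M_E = 1192
  1.833 M_D + 3.667 M_E = 1304
Solving the pair gives M_D = 196.4 kN·m and M_E = 257.4 kN·m (hogging).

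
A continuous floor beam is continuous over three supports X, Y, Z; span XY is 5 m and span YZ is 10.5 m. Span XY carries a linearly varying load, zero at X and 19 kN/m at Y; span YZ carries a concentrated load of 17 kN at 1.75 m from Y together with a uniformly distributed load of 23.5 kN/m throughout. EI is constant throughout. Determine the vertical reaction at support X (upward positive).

Take M_Y as the redundant. Released structure: two simple spans XY and YZ with a hinge at Y.
Discontinuity in slope at Y on the released structure — sum the simple-span end rotations:
  span XY: triangular load, peak 19: w₀L³/(45EI) = 52.78/EI
  span YZ: point load 17 at a = 1.75: Pab(L + b)/(6LEI) = 79.54/EI
  span YZ: UDL 23.5: wL³/(24EI) = 1134/EI
  relative rotation θ_0 = (52.78 + 1213)/EI = 1266/EI
A unit hogging moment at Y produces rotation L₁/(3EI) + L₂/(3EI) = 5.167/EI.
Slope continuity at Y: θ_0 = M_Y·5.167/EI, so M_Y = 1266/5.167 = 245 kN·m (hogging).
Span XY, ΣM about X with M_Y applied at Y: R_Y^{XY}·5 = 158.3 + 245, so R_Y^{XY} = 80.67 kN and R_X = 47.5 − 80.67 = -33.17 kN.

R_X = -33.17 kN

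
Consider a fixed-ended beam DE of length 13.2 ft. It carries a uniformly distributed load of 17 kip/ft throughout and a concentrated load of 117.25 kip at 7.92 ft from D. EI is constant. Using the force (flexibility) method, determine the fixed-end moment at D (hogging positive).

M_D = 395.4 kip·ft

Take the two fixed-end moments M_D, M_E as redundants; the released structure is the simple span DE.
Simple-span end rotations at D and E under the given loads:
  at D: UDL 17: wL³/(24EI) = 1629/EI
  at E: UDL 17: wL³/(24EI) = 1629/EI
  at D: point load 117.25 at a = 7.92: Pab(L + b)/(6LEI) = 1144/EI
  at E: point load 117.25 at a = 7.92: Pab(L + a)/(6LEI) = 1307/EI
  θ_D0 = 2773/EI,  θ_E0 = 2937/EI
Flexibility coefficients: a unit moment at one end gives L/(3EI) there and L/(6EI) at the far end, so f₁₁ = f₂₂ = 4.4/EI and f₁₂ = f₂₁ = 2.2/EI.
Compatibility — zero rotation at each built-in end:
  4.4 M_D + 2.2 M_E = 2773
  2.2 M_D + 4.4 M_E = 2937
Solving the pair gives M_D = 395.4 kip·ft and M_E = 469.7 kip·ft (hogging).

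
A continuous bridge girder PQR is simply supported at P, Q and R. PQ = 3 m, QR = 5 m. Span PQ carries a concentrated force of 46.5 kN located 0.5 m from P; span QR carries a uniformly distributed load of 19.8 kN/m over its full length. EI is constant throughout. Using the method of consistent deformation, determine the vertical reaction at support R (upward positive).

R_R = 40.92 kN

Insert a hinge at Q; M_Q is the redundant, and each span becomes simply supported.
Rotations at Q on the released spans (each span's end-slope, ×1/EI):
  span PQ: point load 46.5 at a = 0.5: Pab(L + a)/(6LEI) = 11.3/EI
  span QR: UDL 19.8: wL³/(24EI) = 103.1/EI
  relative rotation θ_0 = (11.3 + 103.1)/EI = 114.4/EI
A unit hogging moment at Q produces rotation L₁/(3EI) + L₂/(3EI) = 2.667/EI.
Slope continuity at Q: θ_0 = M_Q·2.667/EI, so M_Q = 114.4/2.667 = 42.91 kN·m (hogging).
Span QR, ΣM about R: R_Q^{QR}·5 = 247.5 + 42.91, so R_Q^{QR} = 58.08 kN and R_R = 99 − 58.08 = 40.92 kN.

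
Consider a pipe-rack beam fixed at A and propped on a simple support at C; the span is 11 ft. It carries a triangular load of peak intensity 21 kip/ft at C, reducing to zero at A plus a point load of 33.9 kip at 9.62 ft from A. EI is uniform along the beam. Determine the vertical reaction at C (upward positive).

R_C = 91.08 kip

Remove the prop at C; the released (primary) structure is a cantilever built in at A.
Deflection at C on the released cantilever, summing each load's contribution:
  triangular load, peak 21 at the free end: 11w₀L⁴/(120EI) = 28184/EI
  point load 33.9 at a = 9.62: Pa²(3L − a)/(6EI) = 12225/EI
  δ_0 = 40409/EI
Flexibility coefficient — unit upward force at C: δ_{CC} = L³/(3EI) = 443.7/EI.
The prop prevents deflection at C: R_C = δ_0/δ_{CC} = 40409/443.7 = 91.08 kip.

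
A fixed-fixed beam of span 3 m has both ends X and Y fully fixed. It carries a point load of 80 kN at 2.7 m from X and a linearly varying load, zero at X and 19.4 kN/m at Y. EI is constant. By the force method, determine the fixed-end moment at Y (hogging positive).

Release both end moments; the primary structure is a simply-supported span XY with redundants M_X and M_Y.
On the primary (simply-supported) span, the end slopes from the loading are:
  at X: point load 80 at a = 2.7: Pab(L + b)/(6LEI) = 11.88/EI
  at Y: point load 80 at a = 2.7: Pab(L + a)/(6LEI) = 20.52/EI
  at X: triangular load, peak 19.4: 7w₀L³/(360EI) = 10.19/EI
  at Y: triangular load, peak 19.4: w₀L³/(45EI) = 11.64/EI
  θ_X0 = 22.07/EI,  θ_Y0 = 32.16/EI
Flexibility coefficients: a unit moment at one end gives L/(3EI) there and L/(6EI) at the far end, so f₁₁ = f₂₂ = 1/EI and f₁₂ = f₂₁ = 0.5/EI.
Compatibility — zero rotation at each built-in end:
  1 M_X + 0.5 M_Y = 22.07
  0.5 M_X + 1 M_Y = 32.16
Solving the pair gives M_X = 7.98 kN·m and M_Y = 28.17 kN·m (hogging).

M_Y = 28.17 kN·m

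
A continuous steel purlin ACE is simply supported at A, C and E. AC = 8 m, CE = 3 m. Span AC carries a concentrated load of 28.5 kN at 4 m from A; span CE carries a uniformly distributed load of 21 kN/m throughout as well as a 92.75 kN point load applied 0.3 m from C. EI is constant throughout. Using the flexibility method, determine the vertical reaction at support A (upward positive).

Insert a hinge at C; M_C is the redundant, and each span becomes simply supported.
End slopes at the hinge C, treating each span as simply supported:
  span AC: point load 28.5 at a = 4: Pab(L + a)/(6LEI) = 114/EI
  span CE: UDL 21: wL³/(24EI) = 23.62/EI
  span CE: point load 92.75 at a = 0.3: Pab(L + b)/(6LEI) = 23.79/EI
  relative rotation θ_0 = (114 + 47.42)/EI = 161.4/EI
A unit hogging moment at C produces rotation L₁/(3EI) + L₂/(3EI) = 3.667/EI.
Slope continuity at C: θ_0 = M_C·3.667/EI, so M_C = 161.4/3.667 = 44.02 kN·m (hogging).
Span AC, ΣM about A with M_C applied at C: R_C^{AC}·8 = 114 + 44.02, so R_C^{AC} = 19.75 kN and R_A = 28.5 − 19.75 = 8.747 kN.

R_A = 8.747 kN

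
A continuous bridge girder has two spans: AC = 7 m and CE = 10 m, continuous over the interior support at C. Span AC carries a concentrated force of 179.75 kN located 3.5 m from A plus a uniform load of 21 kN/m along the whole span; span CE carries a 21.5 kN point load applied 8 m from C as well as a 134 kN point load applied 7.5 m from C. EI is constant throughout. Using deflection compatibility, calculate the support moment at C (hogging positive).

Take M_C as the redundant. Released structure: two simple spans AC and CE with a hinge at C.
Rotations at C on the released spans (each span's end-slope, ×1/EI):
  span AC: point load 179.75 at a = 3.5: Pab(L + a)/(6LEI) = 550.5/EI
  span AC: UDL 21: wL³/(24EI) = 300.1/EI
  span CE: point load 21.5 at a = 8: Pab(L + b)/(6LEI) = 68.8/EI
  span CE: point load 134 at a = 7.5: Pab(L + b)/(6LEI) = 523.4/EI
  relative rotation θ_0 = (850.6 + 592.2)/EI = 1443/EI
A unit hogging moment at C produces rotation L₁/(3EI) + L₂/(3EI) = 5.667/EI.
Compatibility: M_C·(L₁+L₂)/(3EI) = θ_0, giving M_C = 254.6 kN·m (hogging).

M_C = 254.6 kN·m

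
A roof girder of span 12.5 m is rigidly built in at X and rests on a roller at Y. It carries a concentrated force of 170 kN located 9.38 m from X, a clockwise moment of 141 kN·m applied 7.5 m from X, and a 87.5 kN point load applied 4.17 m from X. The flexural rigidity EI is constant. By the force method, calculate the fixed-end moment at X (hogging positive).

Remove the prop at Y; the released (primary) structure is a cantilever built in at X.
Deflection at Y on the released cantilever, summing each load's contribution:
  point load 170 at a = 9.38: Pa²(3L − a)/(6EI) = 70100/EI
  clockwise couple 141 at a = 7.5: M₀a(2L − a)/(2EI) = 9253/EI
  point load 87.5 at a = 4.17: Pa²(3L − a)/(6EI) = 8452/EI
  δ_0 = 87805/EI
Tip deflection under a unit load at Y: L³/(3EI) = 651/EI.
Compatibility at Y: δ_0 − R_Y·δ_{YY} = 0, so R_Y = 87805/651 = 134.9 kN.
Moment equilibrium about X: M_X = Σ(load moments about X) − R_Y·L = 2100 − 134.9×12.5 = 414.6 kN·m.

M_X = 414.6 kN·m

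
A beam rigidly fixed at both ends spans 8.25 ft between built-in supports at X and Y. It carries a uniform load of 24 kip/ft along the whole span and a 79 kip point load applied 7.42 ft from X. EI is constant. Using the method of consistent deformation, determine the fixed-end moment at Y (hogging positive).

Release both end moments; the primary structure is a simply-supported span XY with redundants M_X and M_Y.
Simple-span end rotations at X and Y under the given loads:
  at X: UDL 24: wL³/(24EI) = 561.5/EI
  at Y: UDL 24: wL³/(24EI) = 561.5/EI
  at X: point load 79 at a = 7.42: Pab(L + b)/(6LEI) = 89.25/EI
  at Y: point load 79 at a = 7.42: Pab(L + a)/(6LEI) = 154/EI
  θ_X0 = 650.8/EI,  θ_Y0 = 715.5/EI
Flexibility coefficients: a unit moment at one end gives L/(3EI) there and L/(6EI) at the far end, so f₁₁ = f₂₂ = 2.75/EI and f₁₂ = f₂₁ = 1.375/EI.
Compatibility — zero rotation at each built-in end:
  2.75 M_X + 1.375 M_Y = 650.8
  1.375 M_X + 2.75 M_Y = 715.5
Solving the pair gives M_X = 142.1 kip·ft and M_Y = 189.2 kip·ft (hogging).

M_Y = 189.2 kip·ft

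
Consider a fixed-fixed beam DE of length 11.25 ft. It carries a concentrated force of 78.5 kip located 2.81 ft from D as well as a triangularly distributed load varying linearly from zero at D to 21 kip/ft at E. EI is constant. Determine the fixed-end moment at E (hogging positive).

Release both end moments; the primary structure is a simply-supported span DE with redundants M_D and M_E.
Simple-span end rotations at D and E under the given loads:
  at D: point load 78.5 at a = 2.81: Pab(L + b)/(6LEI) = 543.1/EI
  at E: point load 78.5 at a = 2.81: Pab(L + a)/(6LEI) = 387.8/EI
  at D: triangular load, peak 21: 7w₀L³/(360EI) = 581.4/EI
  at E: triangular load, peak 21: w₀L³/(45EI) = 664.5/EI
  θ_D0 = 1124/EI,  θ_E0 = 1052/EI
Flexibility coefficients: a unit moment at one end gives L/(3EI) there and L/(6EI) at the far end, so f₁₁ = f₂₂ = 3.75/EI and f₁₂ = f₂₁ = 1.875/EI.
Compatibility — zero rotation at each built-in end:
  3.75 M_D + 1.875 M_E = 1124
  1.875 M_D + 3.75 M_E = 1052
Solving the pair gives M_D = 212.7 kip·ft and M_E = 174.2 kip·ft (hogging).

M_E = 174.2 kip·ft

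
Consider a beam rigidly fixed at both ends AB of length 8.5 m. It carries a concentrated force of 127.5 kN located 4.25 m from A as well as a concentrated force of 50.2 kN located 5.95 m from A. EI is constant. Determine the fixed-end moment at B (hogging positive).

M_B = 198.2 kN·m

Take the two fixed-end moments M_A, M_B as redundants; the released structure is the simple span AB.
End rotations of the released simple span under the applied load (×1/EI):
  at A: point load 127.5 at a = 4.25: Pab(L + b)/(6LEI) = 575.7/EI
  at B: point load 127.5 at a = 4.25: Pab(L + a)/(6LEI) = 575.7/EI
  at A: point load 50.2 at a = 5.95: Pab(L + b)/(6LEI) = 165/EI
  at B: point load 50.2 at a = 5.95: Pab(L + a)/(6LEI) = 215.8/EI
  θ_A0 = 740.8/EI,  θ_B0 = 791.5/EI
Flexibility coefficients: a unit moment at one end gives L/(3EI) there and L/(6EI) at the far end, so f₁₁ = f₂₂ = 2.833/EI and f₁₂ = f₂₁ = 1.417/EI.
Compatibility — zero rotation at each built-in end:
  2.833 M_A + 1.417 M_B = 740.8
  1.417 M_A + 2.833 M_B = 791.5
Solving the pair gives M_A = 162.4 kN·m and M_B = 198.2 kN·m (hogging).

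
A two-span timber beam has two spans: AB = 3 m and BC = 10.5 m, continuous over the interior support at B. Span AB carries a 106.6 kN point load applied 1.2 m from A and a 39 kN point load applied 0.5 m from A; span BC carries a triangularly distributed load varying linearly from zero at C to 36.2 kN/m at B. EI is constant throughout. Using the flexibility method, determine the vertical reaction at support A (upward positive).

Take M_B as the redundant. Released structure: two simple spans AB and BC with a hinge at B.
End slopes at the hinge B, treating each span as simply supported:
  span AB: point load 106.6 at a = 1.2: Pab(L + a)/(6LEI) = 53.73/EI
  span AB: point load 39 at a = 0.5: Pab(L + a)/(6LEI) = 9.479/EI
  span BC: triangular load, peak 36.2: w₀L³/(45EI) = 931.2/EI
  relative rotation θ_0 = (63.21 + 931.2)/EI = 994.5/EI
A unit hogging moment at B produces rotation L₁/(3EI) + L₂/(3EI) = 4.5/EI.
Slope continuity at B: θ_0 = M_B·4.5/EI, so M_B = 994.5/4.5 = 221 kN·m (hogging).
Span AB, ΣM about A with M_B applied at B: R_B^{AB}·3 = 147.4 + 221, so R_B^{AB} = 122.8 kN and R_A = 145.6 − 122.8 = 22.8 kN.

R_A = 22.8 kN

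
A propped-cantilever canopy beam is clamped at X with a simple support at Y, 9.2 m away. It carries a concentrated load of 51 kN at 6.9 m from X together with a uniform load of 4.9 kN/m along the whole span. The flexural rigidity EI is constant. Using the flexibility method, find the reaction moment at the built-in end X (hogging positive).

Remove the prop at Y; the released (primary) structure is a cantilever built in at X.
Free-end deflection of the primary structure under the applied loading (downward +):
  point load 51 at a = 6.9: Pa²(3L − a)/(6EI) = 8377/EI
  UDL 4.9: wL⁴/(8EI) = 4388/EI
  δ_0 = 12765/EI
Tip deflection under a unit load at Y: L³/(3EI) = 259.6/EI.
Compatibility at Y: δ_0 − R_Y·δ_{YY} = 0, so R_Y = 12765/259.6 = 49.18 kN.
Moment equilibrium about X: M_X = Σ(load moments about X) − R_Y·L = 559.3 − 49.18×9.2 = 106.8 kN·m.

M_X = 106.8 kN·m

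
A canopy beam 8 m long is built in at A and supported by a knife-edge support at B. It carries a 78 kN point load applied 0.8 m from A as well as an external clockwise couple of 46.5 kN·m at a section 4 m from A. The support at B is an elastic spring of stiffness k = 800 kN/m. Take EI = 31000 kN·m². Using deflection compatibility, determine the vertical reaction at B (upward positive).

R_B = 6.251 kN

Release the roller at B. Primary structure: cantilever fixed at A.
Deflection at B on the released cantilever, summing each load's contribution:
  point load 78 at a = 0.8: Pa²(3L − a)/(6EI) = 193/EI
  clockwise couple 46.5 at a = 4: M₀a(2L − a)/(2EI) = 1116/EI
  δ_0 = 1309/EI
Flexibility coefficient — unit upward force at B: δ_{BB} = L³/(3EI) = 170.7/EI.
With EI = 31000 kN·m²: δ_0 = 0.042227 m and δ_{BB} = 0.005505 m/kN.
Compatibility — the spring shortens by R_B/k under the reaction it provides: δ_0 − R_B·δ_{BB} = R_B/k. With 1/k = 0.00125 m/kN, R_B = δ_0 / (δ_{BB} + 1/k) = 0.042227 / (0.005505 + 0.00125) = 6.251 kN.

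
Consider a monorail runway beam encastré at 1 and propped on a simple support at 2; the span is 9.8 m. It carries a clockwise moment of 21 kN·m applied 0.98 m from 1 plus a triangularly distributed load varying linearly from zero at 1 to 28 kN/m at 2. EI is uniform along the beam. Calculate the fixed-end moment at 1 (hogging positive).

M_1 = 171.9 kN·m

Remove the prop at 2; the released (primary) structure is a cantilever built in at 1.
Free-end deflection of the primary structure under the applied loading (downward +):
  clockwise couple 21 at a = 0.98: M₀a(2L − a)/(2EI) = 191.6/EI
  triangular load, peak 28 at the free end: 11w₀L⁴/(120EI) = 23674/EI
  δ_0 = 23866/EI
Flexibility coefficient — unit upward force at 2: δ_{22} = L³/(3EI) = 313.7/EI.
Compatibility at 2: δ_0 − R_2·δ_{22} = 0, so R_2 = 23866/313.7 = 76.07 kN.
Moment equilibrium about 1: M_1 = Σ(load moments about 1) − R_2·L = 917.4 − 76.07×9.8 = 171.9 kN·m.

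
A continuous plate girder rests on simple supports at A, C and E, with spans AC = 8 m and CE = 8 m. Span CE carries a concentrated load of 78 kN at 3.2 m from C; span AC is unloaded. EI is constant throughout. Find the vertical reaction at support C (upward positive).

R_C = 61.78 kN

Release continuity at C by inserting a hinge; the redundant is the internal moment M_C. The primary structure is two simply-supported spans AC and CE.
Rotations at C on the released spans (each span's end-slope, ×1/EI):
  span CE: point load 78 at a = 3.2: Pab(L + b)/(6LEI) = 319.5/EI
  relative rotation θ_0 = (0 + 319.5)/EI = 319.5/EI
A unit hogging moment at C produces rotation L₁/(3EI) + L₂/(3EI) = 5.333/EI.
Compatibility: M_C·(L₁+L₂)/(3EI) = θ_0, giving M_C = 59.9 kN·m (hogging).
Span AC, ΣM about A with M_C applied at C: R_C^{AC}·8 = 0 + 59.9, so R_C^{AC} = 7.488 kN and R_A = 0 − 7.488 = -7.488 kN.
Span CE, ΣM about E: R_C^{CE}·8 = 374.4 + 59.9, so R_C^{CE} = 54.29 kN and R_E = 78 − 54.29 = 23.71 kN.
R_C = 7.488 + 54.29 = 61.78 kN.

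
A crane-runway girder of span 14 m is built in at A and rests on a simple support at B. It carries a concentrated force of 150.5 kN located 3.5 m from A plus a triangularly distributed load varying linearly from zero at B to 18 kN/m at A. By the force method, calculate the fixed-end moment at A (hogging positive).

Remove the prop at B; the released (primary) structure is a cantilever built in at A.
Free-end deflection of the primary structure under the applied loading (downward +):
  point load 150.5 at a = 3.5: Pa²(3L − a)/(6EI) = 11830/EI
  triangular load, peak 18 at the fixed end: w₀L⁴/(30EI) = 23050/EI
  δ_0 = 34880/EI
Flexibility coefficient — unit upward force at B: δ_{BB} = L³/(3EI) = 914.7/EI.
Compatibility at B: δ_0 − R_B·δ_{BB} = 0, so R_B = 34880/914.7 = 38.13 kN.
Moment equilibrium about A: M_A = Σ(load moments about A) − R_B·L = 1115 − 38.13×14 = 580.9 kN·m.

M_A = 580.9 kN·m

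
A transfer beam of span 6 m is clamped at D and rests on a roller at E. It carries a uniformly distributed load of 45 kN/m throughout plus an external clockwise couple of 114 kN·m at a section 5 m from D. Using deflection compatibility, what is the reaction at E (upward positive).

Choose R_E as the redundant. The primary structure is the cantilever fixed at D.
Free-end deflection of the primary structure under the applied loading (downward +):
  UDL 45: wL⁴/(8EI) = 7290/EI
  clockwise couple 114 at a = 5: M₀a(2L − a)/(2EI) = 1995/EI
  δ_0 = 9285/EI
Tip deflection under a unit load at E: L³/(3EI) = 72/EI.
The prop prevents deflection at E: R_E = δ_0/δ_{EE} = 9285/72 = 129 kN.

R_E = 129 kN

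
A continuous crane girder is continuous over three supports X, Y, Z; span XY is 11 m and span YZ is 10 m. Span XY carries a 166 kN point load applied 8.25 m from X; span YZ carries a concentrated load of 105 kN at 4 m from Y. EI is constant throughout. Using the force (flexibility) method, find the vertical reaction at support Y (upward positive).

Take M_Y as the redundant. Released structure: two simple spans XY and YZ with a hinge at Y.
Rotations at Y on the released spans (each span's end-slope, ×1/EI):
  span XY: point load 166 at a = 8.25: Pab(L + a)/(6LEI) = 1098/EI
  span YZ: point load 105 at a = 4: Pab(L + b)/(6LEI) = 672/EI
  relative rotation θ_0 = (1098 + 672)/EI = 1770/EI
A unit hogging moment at Y produces rotation L₁/(3EI) + L₂/(3EI) = 7/EI.
Slope continuity at Y: θ_0 = M_Y·7/EI, so M_Y = 1770/7 = 252.9 kN·m (hogging).
Span XY, ΣM about X with M_Y applied at Y: R_Y^{XY}·11 = 1370 + 252.9, so R_Y^{XY} = 147.5 kN and R_X = 166 − 147.5 = 18.51 kN.
Span YZ, ΣM about Z: R_Y^{YZ}·10 = 630 + 252.9, so R_Y^{YZ} = 88.29 kN and R_Z = 105 − 88.29 = 16.71 kN.
R_Y = 147.5 + 88.29 = 235.8 kN.

R_Y = 235.8 kN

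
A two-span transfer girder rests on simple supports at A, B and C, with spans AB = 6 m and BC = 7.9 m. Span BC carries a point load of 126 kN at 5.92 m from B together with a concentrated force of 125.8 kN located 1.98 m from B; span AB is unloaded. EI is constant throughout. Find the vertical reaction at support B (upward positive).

Take M_B as the redundant. Released structure: two simple spans AB and BC with a hinge at B.
Rotations at B on the released spans (each span's end-slope, ×1/EI):
  span BC: point load 126 at a = 5.92: Pab(L + b)/(6LEI) = 307.8/EI
  span BC: point load 125.8 at a = 1.98: Pab(L + b)/(6LEI) = 429.9/EI
  relative rotation θ_0 = (0 + 737.8)/EI = 737.8/EI
A unit hogging moment at B produces rotation L₁/(3EI) + L₂/(3EI) = 4.633/EI.
Slope continuity at B: θ_0 = M_B·4.633/EI, so M_B = 737.8/4.633 = 159.2 kN·m (hogging).
Span AB, ΣM about A with M_B applied at B: R_B^{AB}·6 = 0 + 159.2, so R_B^{AB} = 26.54 kN and R_A = 0 − 26.54 = -26.54 kN.
Span BC, ΣM about C: R_B^{BC}·7.9 = 994.2 + 159.2, so R_B^{BC} = 146 kN and R_C = 251.8 − 146 = 105.8 kN.
R_B = 26.54 + 146 = 172.5 kN.

R_B = 172.5 kN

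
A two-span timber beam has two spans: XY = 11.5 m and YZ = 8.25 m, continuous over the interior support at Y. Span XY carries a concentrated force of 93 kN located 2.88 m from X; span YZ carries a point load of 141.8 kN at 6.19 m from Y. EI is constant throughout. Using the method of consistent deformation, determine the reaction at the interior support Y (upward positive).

Insert a hinge at Y; M_Y is the redundant, and each span becomes simply supported.
Rotations at Y on the released spans (each span's end-slope, ×1/EI):
  span XY: point load 93 at a = 2.88: Pab(L + a)/(6LEI) = 481.2/EI
  span YZ: point load 141.8 at a = 6.19: Pab(L + b)/(6LEI) = 376.6/EI
  relative rotation θ_0 = (481.2 + 376.6)/EI = 857.8/EI
A unit hogging moment at Y produces rotation L₁/(3EI) + L₂/(3EI) = 6.583/EI.
Slope continuity at Y: θ_0 = M_Y·6.583/EI, so M_Y = 857.8/6.583 = 130.3 kN·m (hogging).
Span XY, ΣM about X with M_Y applied at Y: R_Y^{XY}·11.5 = 267.8 + 130.3, so R_Y^{XY} = 34.62 kN and R_X = 93 − 34.62 = 58.38 kN.
Span YZ, ΣM about Z: R_Y^{YZ}·8.25 = 292.1 + 130.3, so R_Y^{YZ} = 51.2 kN and R_Z = 141.8 − 51.2 = 90.6 kN.
R_Y = 34.62 + 51.2 = 85.82 kN.

R_Y = 85.82 kN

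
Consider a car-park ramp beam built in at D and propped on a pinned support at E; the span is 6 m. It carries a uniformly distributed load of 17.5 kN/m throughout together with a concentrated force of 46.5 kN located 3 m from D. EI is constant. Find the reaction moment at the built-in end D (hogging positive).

Take the reaction at E as the redundant and release it; the primary structure is a cantilever fixed at D.
Deflection at E on the released cantilever, summing each load's contribution:
  UDL 17.5: wL⁴/(8EI) = 2835/EI
  point load 46.5 at a = 3: Pa²(3L − a)/(6EI) = 1046/EI
  δ_0 = 3881/EI
Tip deflection under a unit load at E: L³/(3EI) = 72/EI.
Compatibility at E: δ_0 − R_E·δ_{EE} = 0, so R_E = 3881/72 = 53.91 kN.
Moment equilibrium about D: M_D = Σ(load moments about D) − R_E·L = 454.5 − 53.91×6 = 131.1 kN·m.

M_D = 131.1 kN·m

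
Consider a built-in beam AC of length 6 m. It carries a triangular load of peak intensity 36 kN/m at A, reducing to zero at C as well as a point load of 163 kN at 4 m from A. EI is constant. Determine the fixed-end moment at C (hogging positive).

Release both end moments; the primary structure is a simply-supported span AC with redundants M_A and M_C.
Simple-span end rotations at A and C under the given loads:
  at A: triangular load, peak 36: w₀L³/(45EI) = 172.8/EI
  at C: triangular load, peak 36: 7w₀L³/(360EI) = 151.2/EI
  at A: point load 163 at a = 4: Pab(L + b)/(6LEI) = 289.8/EI
  at C: point load 163 at a = 4: Pab(L + a)/(6LEI) = 362.2/EI
  θ_A0 = 462.6/EI,  θ_C0 = 513.4/EI
Flexibility coefficients: a unit moment at one end gives L/(3EI) there and L/(6EI) at the far end, so f₁₁ = f₂₂ = 2/EI and f₁₂ = f₂₁ = 1/EI.
Compatibility — zero rotation at each built-in end:
  2 M_A + 1 M_C = 462.6
  1 M_A + 2 M_C = 513.4
Solving the pair gives M_A = 137.2 kN·m and M_C = 188.1 kN·m (hogging).

M_C = 188.1 kN·m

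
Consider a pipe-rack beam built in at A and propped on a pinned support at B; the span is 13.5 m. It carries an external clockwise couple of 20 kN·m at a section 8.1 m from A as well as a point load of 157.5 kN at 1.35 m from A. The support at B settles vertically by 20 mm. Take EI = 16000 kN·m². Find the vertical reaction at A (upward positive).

Release the roller at B. Primary structure: cantilever fixed at A.
Downward deflection at the released point B due to the loads:
  clockwise couple 20 at a = 8.1: M₀a(2L − a)/(2EI) = 1531/EI
  point load 157.5 at a = 1.35: Pa²(3L − a)/(6EI) = 1873/EI
  δ_0 = 3404/EI
Tip deflection under a unit load at B: L³/(3EI) = 820.1/EI.
With EI = 16000 kN·m²: δ_0 = 0.21274 m and δ_{BB} = 0.051258 m/kN.
Compatibility — the beam at B must follow the support down by 0.02 m: δ_0 − R_B·δ_{BB} = 0.02, so R_B = (0.21274 − 0.02)/0.051258 = 3.76 kN.
Vertical equilibrium: R_A = ΣP − R_B = 157.5 − 3.76 = 153.7 kN.

R_A = 153.7 kN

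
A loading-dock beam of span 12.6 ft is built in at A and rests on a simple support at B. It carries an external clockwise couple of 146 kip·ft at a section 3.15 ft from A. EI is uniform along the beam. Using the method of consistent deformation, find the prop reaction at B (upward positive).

Release the roller at B. Primary structure: cantilever fixed at A.
Primary-structure tip deflection at B by superposition:
  clockwise couple 146 at a = 3.15: M₀a(2L − a)/(2EI) = 5070/EI
Flexibility coefficient — unit upward force at B: δ_{BB} = L³/(3EI) = 666.8/EI.
The prop prevents deflection at B: R_B = δ_0/δ_{BB} = 5070/666.8 = 7.604 kip.

R_B = 7.604 kip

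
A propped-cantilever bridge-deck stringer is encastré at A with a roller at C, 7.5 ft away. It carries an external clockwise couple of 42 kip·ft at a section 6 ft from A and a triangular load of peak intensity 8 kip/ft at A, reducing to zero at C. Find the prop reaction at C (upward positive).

R_C = 14.06 kip

Release the roller at C. Primary structure: cantilever fixed at A.
Primary-structure tip deflection at C by superposition:
  clockwise couple 42 at a = 6: M₀a(2L − a)/(2EI) = 1134/EI
  triangular load, peak 8 at the fixed end: w₀L⁴/(30EI) = 843.8/EI
  δ_0 = 1978/EI
Tip deflection under a unit load at C: L³/(3EI) = 140.6/EI.
The prop prevents deflection at C: R_C = δ_0/δ_{CC} = 1978/140.6 = 14.06 kip.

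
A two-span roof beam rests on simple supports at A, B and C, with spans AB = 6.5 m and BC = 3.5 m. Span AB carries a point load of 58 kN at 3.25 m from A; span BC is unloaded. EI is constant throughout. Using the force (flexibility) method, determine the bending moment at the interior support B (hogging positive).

M_B = 45.95 kN·m

Take M_B as the redundant. Released structure: two simple spans AB and BC with a hinge at B.
End slopes at the hinge B, treating each span as simply supported:
  span AB: point load 58 at a = 3.25: Pab(L + a)/(6LEI) = 153.2/EI
  relative rotation θ_0 = (153.2 + 0)/EI = 153.2/EI
A unit hogging moment at B produces rotation L₁/(3EI) + L₂/(3EI) = 3.333/EI.
Slope continuity at B: θ_0 = M_B·3.333/EI, so M_B = 153.2/3.333 = 45.95 kN·m (hogging).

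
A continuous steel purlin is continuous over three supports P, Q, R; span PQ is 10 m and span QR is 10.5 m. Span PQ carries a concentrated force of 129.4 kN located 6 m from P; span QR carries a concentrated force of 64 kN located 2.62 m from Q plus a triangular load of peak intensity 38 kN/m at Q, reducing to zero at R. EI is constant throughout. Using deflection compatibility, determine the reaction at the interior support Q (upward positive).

R_Q = 321.3 kN

Release continuity at Q by inserting a hinge; the redundant is the internal moment M_Q. The primary structure is two simply-supported spans PQ and QR.
End slopes at the hinge Q, treating each span as simply supported:
  span PQ: point load 129.4 at a = 6: Pab(L + a)/(6LEI) = 828.2/EI
  span QR: point load 64 at a = 2.62: Pab(L + b)/(6LEI) = 385.5/EI
  span QR: triangular load, peak 38: w₀L³/(45EI) = 977.5/EI
  relative rotation θ_0 = (828.2 + 1363)/EI = 2191/EI
A unit hogging moment at Q produces rotation L₁/(3EI) + L₂/(3EI) = 6.833/EI.
Compatibility: M_Q·(L₁+L₂)/(3EI) = θ_0, giving M_Q = 320.7 kN·m (hogging).
Span PQ, ΣM about P with M_Q applied at Q: R_Q^{PQ}·10 = 776.4 + 320.7, so R_Q^{PQ} = 109.7 kN and R_P = 129.4 − 109.7 = 19.69 kN.
Span QR, ΣM about R: R_Q^{QR}·10.5 = 1901 + 320.7, so R_Q^{QR} = 211.6 kN and R_R = 263.5 − 211.6 = 51.93 kN.
R_Q = 109.7 + 211.6 = 321.3 kN.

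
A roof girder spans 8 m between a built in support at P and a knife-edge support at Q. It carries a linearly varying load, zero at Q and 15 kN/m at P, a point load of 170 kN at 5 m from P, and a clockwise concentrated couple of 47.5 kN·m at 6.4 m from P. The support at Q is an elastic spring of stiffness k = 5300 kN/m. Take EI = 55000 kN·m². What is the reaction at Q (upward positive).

Take the reaction at Q as the redundant and release it; the primary structure is a cantilever fixed at P.
Free-end deflection of the primary structure under the applied loading (downward +):
  triangular load, peak 15 at the fixed end: w₀L⁴/(30EI) = 2048/EI
  point load 170 at a = 5: Pa²(3L − a)/(6EI) = 13458/EI
  clockwise couple 47.5 at a = 6.4: M₀a(2L − a)/(2EI) = 1459/EI
  δ_0 = 16966/EI
Flexibility coefficient — unit upward force at Q: δ_{QQ} = L³/(3EI) = 170.7/EI.
With EI = 55000 kN·m²: δ_0 = 0.30846 m and δ_{QQ} = 0.003103 m/kN.
Compatibility — the spring shortens by R_Q/k under the reaction it provides: δ_0 − R_Q·δ_{QQ} = R_Q/k. With 1/k = 0.000189 m/kN, R_Q = δ_0 / (δ_{QQ} + 1/k) = 0.30846 / (0.003103 + 0.000189) = 93.71 kN.

R_Q = 93.71 kN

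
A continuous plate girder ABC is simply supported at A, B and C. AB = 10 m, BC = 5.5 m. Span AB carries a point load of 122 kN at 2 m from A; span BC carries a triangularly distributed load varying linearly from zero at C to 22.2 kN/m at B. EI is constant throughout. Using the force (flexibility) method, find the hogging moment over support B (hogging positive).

M_B = 91.45 kN·m

Insert a hinge at B; M_B is the redundant, and each span becomes simply supported.
Discontinuity in slope at B on the released structure — sum the simple-span end rotations:
  span AB: point load 122 at a = 2: Pab(L + a)/(6LEI) = 390.4/EI
  span BC: triangular load, peak 22.2: w₀L³/(45EI) = 82.08/EI
  relative rotation θ_0 = (390.4 + 82.08)/EI = 472.5/EI
A unit hogging moment at B produces rotation L₁/(3EI) + L₂/(3EI) = 5.167/EI.
Compatibility: M_B·(L₁+L₂)/(3EI) = θ_0, giving M_B = 91.45 kN·m (hogging).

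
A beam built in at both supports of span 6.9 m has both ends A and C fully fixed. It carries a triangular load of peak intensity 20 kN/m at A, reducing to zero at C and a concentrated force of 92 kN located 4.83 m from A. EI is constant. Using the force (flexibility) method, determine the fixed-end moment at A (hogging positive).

Take the two fixed-end moments M_A, M_C as redundants; the released structure is the simple span AC.
On the primary (simply-supported) span, the end slopes from the loading are:
  at A: triangular load, peak 20: w₀L³/(45EI) = 146/EI
  at C: triangular load, peak 20: 7w₀L³/(360EI) = 127.8/EI
  at A: point load 92 at a = 4.83: Pab(L + b)/(6LEI) = 199.3/EI
  at C: point load 92 at a = 4.83: Pab(L + a)/(6LEI) = 260.6/EI
  θ_A0 = 345.3/EI,  θ_C0 = 388.4/EI
Flexibility coefficients: a unit moment at one end gives L/(3EI) there and L/(6EI) at the far end, so f₁₁ = f₂₂ = 2.3/EI and f₁₂ = f₂₁ = 1.15/EI.
Compatibility — zero rotation at each built-in end:
  2.3 M_A + 1.15 M_C = 345.3
  1.15 M_A + 2.3 M_C = 388.4
Solving the pair gives M_A = 87.6 kN·m and M_C = 125.1 kN·m (hogging).

M_A = 87.6 kN·m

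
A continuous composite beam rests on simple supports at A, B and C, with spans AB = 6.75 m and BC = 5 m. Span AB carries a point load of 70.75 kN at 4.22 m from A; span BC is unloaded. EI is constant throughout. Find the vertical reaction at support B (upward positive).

Release continuity at B by inserting a hinge; the redundant is the internal moment M_B. The primary structure is two simply-supported spans AB and BC.
End slopes at the hinge B, treating each span as simply supported:
  span AB: point load 70.75 at a = 4.22: Pab(L + a)/(6LEI) = 204.6/EI
  relative rotation θ_0 = (204.6 + 0)/EI = 204.6/EI
A unit hogging moment at B produces rotation L₁/(3EI) + L₂/(3EI) = 3.917/EI.
Slope continuity at B: θ_0 = M_B·3.917/EI, so M_B = 204.6/3.917 = 52.24 kN·m (hogging).
Span AB, ΣM about A with M_B applied at B: R_B^{AB}·6.75 = 298.6 + 52.24, so R_B^{AB} = 51.97 kN and R_A = 70.75 − 51.97 = 18.78 kN.
Span BC, ΣM about C: R_B^{BC}·5 = 0 + 52.24, so R_B^{BC} = 10.45 kN and R_C = 0 − 10.45 = -10.45 kN.
R_B = 51.97 + 10.45 = 62.42 kN.

R_B = 62.42 kN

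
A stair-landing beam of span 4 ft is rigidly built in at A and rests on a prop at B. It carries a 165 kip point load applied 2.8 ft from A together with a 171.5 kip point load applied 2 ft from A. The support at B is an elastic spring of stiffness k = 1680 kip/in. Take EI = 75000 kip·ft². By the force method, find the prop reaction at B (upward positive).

Remove the prop at B; the released (primary) structure is a cantilever built in at A.
Primary-structure tip deflection at B by superposition:
  point load 165 at a = 2.8: Pa²(3L − a)/(6EI) = 1984/EI
  point load 171.5 at a = 2: Pa²(3L − a)/(6EI) = 1143/EI
  δ_0 = 3127/EI
Tip deflection under a unit load at B: L³/(3EI) = 21.33/EI.
With EI = 75000 kip·ft²: δ_0 = 0.041691 ft and δ_{BB} = 0.000284 ft/kip.
Compatibility — the spring shortens by R_B/k under the reaction it provides: δ_0 − R_B·δ_{BB} = R_B/k. With 1/k = 1/(1680×12) ft/kip = 0.00005 ft/kip, R_B = δ_0 / (δ_{BB} + 1/k) = 0.041691 / (0.000284 + 0.00005) = 124.8 kip.

R_B = 124.8 kip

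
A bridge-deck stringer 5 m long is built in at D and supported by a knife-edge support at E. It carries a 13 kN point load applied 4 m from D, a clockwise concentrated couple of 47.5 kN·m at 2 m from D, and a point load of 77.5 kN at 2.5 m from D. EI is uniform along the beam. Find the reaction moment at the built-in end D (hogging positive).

M_D = 80.8 kN·m

Choose R_E as the redundant. The primary structure is the cantilever fixed at D.
Deflection at E on the released cantilever, summing each load's contribution:
  point load 13 at a = 4: Pa²(3L − a)/(6EI) = 381.3/EI
  clockwise couple 47.5 at a = 2: M₀a(2L − a)/(2EI) = 380/EI
  point load 77.5 at a = 2.5: Pa²(3L − a)/(6EI) = 1009/EI
  δ_0 = 1770/EI
Flexibility coefficient — unit upward force at E: δ_{EE} = L³/(3EI) = 41.67/EI.
Compatibility at E: δ_0 − R_E·δ_{EE} = 0, so R_E = 1770/41.67 = 42.49 kN.
Moment equilibrium about D: M_D = Σ(load moments about D) − R_E·L = 293.2 − 42.49×5 = 80.8 kN·m.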